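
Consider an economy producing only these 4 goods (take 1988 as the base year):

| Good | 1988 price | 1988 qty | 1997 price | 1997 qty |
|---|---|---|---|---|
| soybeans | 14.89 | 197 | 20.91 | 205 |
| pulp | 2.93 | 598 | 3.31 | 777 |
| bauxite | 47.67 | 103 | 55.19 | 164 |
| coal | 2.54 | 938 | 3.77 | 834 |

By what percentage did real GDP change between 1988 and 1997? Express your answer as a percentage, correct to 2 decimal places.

Real GDP 1988 = Nominal GDP 1988 = 14.89·197 + 2.93·598 + 47.67·103 + 2.54·938 = 11978.00.
Real GDP 1997 (at 1988 prices) = 14.89·205 + 2.93·777 + 47.67·164 + 2.54·834 = 15265.30.
Real growth = 15265.30/11978.00 − 1 = 0.2744.

27.44%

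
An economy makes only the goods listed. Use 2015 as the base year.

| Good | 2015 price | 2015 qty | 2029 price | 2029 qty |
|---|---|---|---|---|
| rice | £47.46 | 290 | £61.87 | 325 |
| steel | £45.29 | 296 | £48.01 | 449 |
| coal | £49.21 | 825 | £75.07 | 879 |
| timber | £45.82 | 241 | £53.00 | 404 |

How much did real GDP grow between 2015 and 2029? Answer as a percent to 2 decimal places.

Real GDP 2015 = Nominal GDP 2015 = 47.46·290 + 45.29·296 + 49.21·825 + 45.82·241 = 78810.11.
Real GDP 2029 (at 2015 prices) = 47.46·325 + 45.29·449 + 49.21·879 + 45.82·404 = 97526.58.
Real growth = 97526.58/78810.11 − 1 = 0.2375.

23.75%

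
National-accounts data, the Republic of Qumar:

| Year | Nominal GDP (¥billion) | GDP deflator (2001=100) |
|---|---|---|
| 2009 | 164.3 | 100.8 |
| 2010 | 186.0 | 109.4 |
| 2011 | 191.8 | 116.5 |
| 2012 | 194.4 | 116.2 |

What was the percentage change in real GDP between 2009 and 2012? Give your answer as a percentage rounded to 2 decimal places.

2.64%

Real GDP 2009 = 164.3/1.008 = 163.00.
Real GDP 2012 = 194.4/1.162 = 167.30.
Change = 167.30/163.00 − 1 = 0.0264.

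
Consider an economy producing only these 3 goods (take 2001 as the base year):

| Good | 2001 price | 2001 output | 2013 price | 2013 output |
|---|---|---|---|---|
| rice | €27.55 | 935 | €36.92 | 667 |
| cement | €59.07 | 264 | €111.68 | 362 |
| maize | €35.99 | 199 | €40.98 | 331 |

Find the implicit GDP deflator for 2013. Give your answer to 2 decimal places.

Nominal GDP 2013 = 36.92·667 + 111.68·362 + 40.98·331 = 78618.18.
Real GDP 2013 (at 2001 prices) = 27.55·667 + 59.07·362 + 35.99·331 = 51671.88.
Deflator = Nominal/Real × 100 = 78618.18/51671.88 × 100 = 152.149.

152.15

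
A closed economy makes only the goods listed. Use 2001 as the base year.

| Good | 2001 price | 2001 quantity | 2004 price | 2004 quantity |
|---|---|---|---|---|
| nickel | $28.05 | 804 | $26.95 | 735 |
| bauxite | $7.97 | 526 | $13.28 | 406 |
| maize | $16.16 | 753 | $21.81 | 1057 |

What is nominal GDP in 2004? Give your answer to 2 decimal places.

Nominal GDP 2004 = Σ (p_2004 × q_2004) = 26.95·735 + 13.28·406 + 21.81·1057 = 48253.10.

$48253.10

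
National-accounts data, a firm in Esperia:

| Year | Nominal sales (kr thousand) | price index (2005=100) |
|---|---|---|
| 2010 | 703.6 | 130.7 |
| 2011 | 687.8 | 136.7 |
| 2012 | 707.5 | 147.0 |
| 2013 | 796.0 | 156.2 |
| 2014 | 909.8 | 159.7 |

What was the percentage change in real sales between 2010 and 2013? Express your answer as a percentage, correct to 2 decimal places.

Real sales 2010 = 703.6/1.307 = 538.33.
Real sales 2013 = 796.0/1.562 = 509.60.
Change = 509.60/538.33 − 1 = -0.0534.

-5.34%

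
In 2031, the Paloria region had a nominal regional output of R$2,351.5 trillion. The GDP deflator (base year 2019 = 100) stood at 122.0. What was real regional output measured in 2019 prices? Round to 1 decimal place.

R$1,927.5 trillion

Real regional output = Nominal / (GDP deflator/100) = 2351.5 / 1.220 = 1927.46.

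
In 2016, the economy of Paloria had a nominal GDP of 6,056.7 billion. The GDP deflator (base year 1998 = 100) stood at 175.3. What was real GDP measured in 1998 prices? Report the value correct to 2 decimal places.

Real GDP = Nominal / (GDP deflator/100) = 6056.7 / 1.753 = 3455.05.

3,455.05 billion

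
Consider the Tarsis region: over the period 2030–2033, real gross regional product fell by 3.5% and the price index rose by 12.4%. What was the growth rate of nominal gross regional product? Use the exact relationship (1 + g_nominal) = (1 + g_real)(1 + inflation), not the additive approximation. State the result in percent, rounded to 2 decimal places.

8.47%

(1 + g_nom) = (1 + g_real)(1 + π) = 0.9650 × 1.1240 = 1.08466.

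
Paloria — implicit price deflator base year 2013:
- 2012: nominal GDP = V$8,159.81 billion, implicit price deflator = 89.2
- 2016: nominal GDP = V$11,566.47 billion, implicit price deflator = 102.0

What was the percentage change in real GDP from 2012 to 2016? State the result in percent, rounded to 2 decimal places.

23.96%

Real GDP 2012 = 8159.81 / 0.892 = 9147.77.
Real GDP 2016 = 11566.47 / 1.020 = 11339.68.
Real growth = 11339.68 / 9147.77 − 1 = 0.2396.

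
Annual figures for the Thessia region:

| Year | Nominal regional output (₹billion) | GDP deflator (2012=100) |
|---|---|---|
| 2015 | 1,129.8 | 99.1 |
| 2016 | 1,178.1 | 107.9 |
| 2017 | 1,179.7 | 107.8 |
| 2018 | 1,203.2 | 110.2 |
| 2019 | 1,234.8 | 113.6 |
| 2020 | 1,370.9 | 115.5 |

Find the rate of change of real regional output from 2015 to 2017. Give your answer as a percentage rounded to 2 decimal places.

-4.01%

Real regional output 2015 = 1129.8/0.991 = 1140.06.
Real regional output 2017 = 1179.7/1.078 = 1094.34.
Change = 1094.34/1140.06 − 1 = -0.0401.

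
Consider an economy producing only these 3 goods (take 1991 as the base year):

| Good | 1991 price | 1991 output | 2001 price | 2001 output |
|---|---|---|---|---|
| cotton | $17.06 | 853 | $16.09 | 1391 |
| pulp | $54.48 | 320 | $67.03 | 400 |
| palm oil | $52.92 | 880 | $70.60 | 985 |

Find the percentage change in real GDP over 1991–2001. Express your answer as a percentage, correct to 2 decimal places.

Real GDP 1991 = Nominal GDP 1991 = 17.06·853 + 54.48·320 + 52.92·880 = 78555.38.
Real GDP 2001 (at 1991 prices) = 17.06·1391 + 54.48·400 + 52.92·985 = 97648.66.
Real growth = 97648.66/78555.38 − 1 = 0.2431.

24.31%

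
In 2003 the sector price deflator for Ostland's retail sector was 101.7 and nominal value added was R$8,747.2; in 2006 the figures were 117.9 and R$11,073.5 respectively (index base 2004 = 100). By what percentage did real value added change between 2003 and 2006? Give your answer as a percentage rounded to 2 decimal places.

9.20%

Real value added 2003 = 8747.2 / 1.017 = 8600.98.
Real value added 2006 = 11073.5 / 1.179 = 9392.28.
Real growth = 9392.28 / 8600.98 − 1 = 0.0920.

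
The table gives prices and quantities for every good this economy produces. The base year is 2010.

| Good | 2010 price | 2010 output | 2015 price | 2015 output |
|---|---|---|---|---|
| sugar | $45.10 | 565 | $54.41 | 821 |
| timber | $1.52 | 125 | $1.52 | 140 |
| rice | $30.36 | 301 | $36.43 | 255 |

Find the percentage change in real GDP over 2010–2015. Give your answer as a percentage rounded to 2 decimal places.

Real GDP 2010 = Nominal GDP 2010 = 45.10·565 + 1.52·125 + 30.36·301 = 34809.86.
Real GDP 2015 (at 2010 prices) = 45.10·821 + 1.52·140 + 30.36·255 = 44981.70.
Real growth = 44981.70/34809.86 − 1 = 0.2922.

29.22%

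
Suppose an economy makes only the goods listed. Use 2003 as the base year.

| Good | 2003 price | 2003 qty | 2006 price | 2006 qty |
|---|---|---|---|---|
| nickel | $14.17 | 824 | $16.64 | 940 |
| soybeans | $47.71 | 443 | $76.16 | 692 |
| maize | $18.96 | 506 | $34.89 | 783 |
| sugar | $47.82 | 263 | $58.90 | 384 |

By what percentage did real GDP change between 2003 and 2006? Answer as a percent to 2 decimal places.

Real GDP 2003 = Nominal GDP 2003 = 14.17·824 + 47.71·443 + 18.96·506 + 47.82·263 = 54982.03.
Real GDP 2006 (at 2003 prices) = 14.17·940 + 47.71·692 + 18.96·783 + 47.82·384 = 79543.68.
Real growth = 79543.68/54982.03 − 1 = 0.4467.

44.67%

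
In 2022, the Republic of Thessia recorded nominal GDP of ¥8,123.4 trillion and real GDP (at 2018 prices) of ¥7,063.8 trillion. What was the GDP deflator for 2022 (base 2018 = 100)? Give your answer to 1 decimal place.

115.0

GDP deflator = (Nominal / Real) × 100 = 8123.4 / 7063.8 × 100 = 115.00.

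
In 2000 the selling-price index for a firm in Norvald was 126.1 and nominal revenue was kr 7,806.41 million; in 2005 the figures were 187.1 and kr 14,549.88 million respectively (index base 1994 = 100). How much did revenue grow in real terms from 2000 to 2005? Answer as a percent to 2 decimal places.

25.62%

Real revenue 2000 = 7806.41 / 1.261 = 6190.65.
Real revenue 2005 = 14549.88 / 1.871 = 7776.53.
Real growth = 7776.53 / 6190.65 − 1 = 0.2562.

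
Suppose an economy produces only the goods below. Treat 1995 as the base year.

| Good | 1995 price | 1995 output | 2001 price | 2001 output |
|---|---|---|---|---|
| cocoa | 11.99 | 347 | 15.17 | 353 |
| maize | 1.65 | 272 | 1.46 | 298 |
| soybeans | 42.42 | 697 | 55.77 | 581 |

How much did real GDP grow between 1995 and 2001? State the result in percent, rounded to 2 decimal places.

-14.06%

Real GDP 1995 = Nominal GDP 1995 = 11.99·347 + 1.65·272 + 42.42·697 = 34176.07.
Real GDP 2001 (at 1995 prices) = 11.99·353 + 1.65·298 + 42.42·581 = 29370.19.
Real growth = 29370.19/34176.07 − 1 = -0.1406.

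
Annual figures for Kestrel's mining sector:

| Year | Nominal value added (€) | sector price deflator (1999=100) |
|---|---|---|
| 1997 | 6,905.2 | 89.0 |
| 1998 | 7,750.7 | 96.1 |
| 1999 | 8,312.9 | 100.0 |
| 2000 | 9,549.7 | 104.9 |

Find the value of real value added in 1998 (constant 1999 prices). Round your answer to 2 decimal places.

Real value added 1998 = 7750.7 / 0.961 = 8065.24.

€8,065.24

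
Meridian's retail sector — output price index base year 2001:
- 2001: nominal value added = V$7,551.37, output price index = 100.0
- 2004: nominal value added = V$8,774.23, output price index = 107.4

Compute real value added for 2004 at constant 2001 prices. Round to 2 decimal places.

Real value added = Nominal / (output price index/100) = 8774.23 / 1.074 = 8169.67.

V$8,169.67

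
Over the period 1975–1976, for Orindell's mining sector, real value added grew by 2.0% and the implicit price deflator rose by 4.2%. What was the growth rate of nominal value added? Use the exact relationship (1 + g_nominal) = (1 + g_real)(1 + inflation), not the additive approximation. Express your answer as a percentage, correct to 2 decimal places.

6.28%

(1 + g_nom) = (1 + g_real)(1 + π) = 1.0200 × 1.0420 = 1.06284.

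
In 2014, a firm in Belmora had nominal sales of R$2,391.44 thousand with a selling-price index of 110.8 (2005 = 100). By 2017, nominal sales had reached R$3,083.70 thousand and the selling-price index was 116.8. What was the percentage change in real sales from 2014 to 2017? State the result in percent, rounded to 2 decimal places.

22.32%

Real sales 2014 = 2391.44 / 1.108 = 2158.34.
Real sales 2017 = 3083.70 / 1.168 = 2640.15.
Real growth = 2640.15 / 2158.34 − 1 = 0.2232.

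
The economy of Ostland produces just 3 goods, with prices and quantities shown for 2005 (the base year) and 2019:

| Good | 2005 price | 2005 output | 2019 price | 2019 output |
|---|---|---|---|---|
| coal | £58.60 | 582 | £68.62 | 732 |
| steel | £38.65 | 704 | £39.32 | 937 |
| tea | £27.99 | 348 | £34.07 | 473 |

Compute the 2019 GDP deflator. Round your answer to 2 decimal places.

Nominal GDP 2019 = 68.62·732 + 39.32·937 + 34.07·473 = 103187.79.
Real GDP 2019 (at 2005 prices) = 58.60·732 + 38.65·937 + 27.99·473 = 92349.52.
Deflator = Nominal/Real × 100 = 103187.79/92349.52 × 100 = 111.736.

111.74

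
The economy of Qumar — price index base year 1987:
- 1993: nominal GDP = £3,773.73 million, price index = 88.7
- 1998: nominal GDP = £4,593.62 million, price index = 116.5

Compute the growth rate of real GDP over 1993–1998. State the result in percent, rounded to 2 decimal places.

Real GDP 1993 = 3773.73 / 0.887 = 4254.49.
Real GDP 1998 = 4593.62 / 1.165 = 3943.02.
Real growth = 3943.02 / 4254.49 − 1 = -0.0732.

-7.32%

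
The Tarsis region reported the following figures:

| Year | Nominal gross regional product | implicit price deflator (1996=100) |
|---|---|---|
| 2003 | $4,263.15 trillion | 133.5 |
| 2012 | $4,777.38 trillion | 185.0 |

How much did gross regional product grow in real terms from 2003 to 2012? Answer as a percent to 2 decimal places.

Deflate each year: 2003 → 4263.15/1.335 = 3193.37; 2012 → 4777.38/1.850 = 2582.37.
So real gross regional product changed by 2582.37/3193.37 − 1 = -0.1913, i.e. -19.13%.

-19.13%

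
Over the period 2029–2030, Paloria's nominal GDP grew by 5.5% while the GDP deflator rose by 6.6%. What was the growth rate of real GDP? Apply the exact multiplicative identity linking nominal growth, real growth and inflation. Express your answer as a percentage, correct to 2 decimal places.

-1.03%

(1 + g_nom) = (1 + g_real)(1 + π), so g_real = 1.0550 / 1.0660 − 1 = -0.01032.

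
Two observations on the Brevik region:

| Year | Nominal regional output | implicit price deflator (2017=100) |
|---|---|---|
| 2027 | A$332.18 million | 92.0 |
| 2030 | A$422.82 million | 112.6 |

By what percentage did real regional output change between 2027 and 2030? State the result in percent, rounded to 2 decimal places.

Deflate each year: 2027 → 332.18/0.920 = 361.07; 2030 → 422.82/1.126 = 375.51.
So real regional output changed by 375.51/361.07 − 1 = 0.0400, i.e. 4.00%.

4.00%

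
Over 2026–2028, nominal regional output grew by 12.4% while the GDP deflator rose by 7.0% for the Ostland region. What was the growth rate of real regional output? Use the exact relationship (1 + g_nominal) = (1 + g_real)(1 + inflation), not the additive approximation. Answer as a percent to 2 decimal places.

(1 + g_nom) = (1 + g_real)(1 + π), so g_real = 1.1240 / 1.0700 − 1 = 0.05047.

5.05%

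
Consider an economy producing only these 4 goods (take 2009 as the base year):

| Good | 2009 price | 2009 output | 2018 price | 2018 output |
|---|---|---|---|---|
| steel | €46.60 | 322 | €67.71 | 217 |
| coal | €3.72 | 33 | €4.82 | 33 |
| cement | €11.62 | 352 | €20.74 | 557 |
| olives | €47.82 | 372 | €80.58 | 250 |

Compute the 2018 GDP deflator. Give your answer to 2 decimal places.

Nominal GDP 2018 = 67.71·217 + 4.82·33 + 20.74·557 + 80.58·250 = 46549.31.
Real GDP 2018 (at 2009 prices) = 46.60·217 + 3.72·33 + 11.62·557 + 47.82·250 = 28662.30.
Deflator = Nominal/Real × 100 = 46549.31/28662.30 × 100 = 162.406.

162.41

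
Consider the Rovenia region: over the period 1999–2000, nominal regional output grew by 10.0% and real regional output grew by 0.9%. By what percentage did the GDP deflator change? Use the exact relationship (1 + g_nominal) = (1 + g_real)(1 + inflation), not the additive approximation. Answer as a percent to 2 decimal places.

9.02%

(1 + g_nom) = (1 + g_real)(1 + π), so π = 1.1000 / 1.0090 − 1 = 0.09019.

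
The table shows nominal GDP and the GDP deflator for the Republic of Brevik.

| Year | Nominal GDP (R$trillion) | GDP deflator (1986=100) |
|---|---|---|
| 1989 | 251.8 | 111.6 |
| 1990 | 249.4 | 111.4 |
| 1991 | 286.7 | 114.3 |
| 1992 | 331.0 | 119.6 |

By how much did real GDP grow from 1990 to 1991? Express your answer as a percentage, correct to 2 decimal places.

12.04%

Real GDP 1990 = 249.4/1.114 = 223.88.
Real GDP 1991 = 286.7/1.143 = 250.83.
Change = 250.83/223.88 − 1 = 0.1204.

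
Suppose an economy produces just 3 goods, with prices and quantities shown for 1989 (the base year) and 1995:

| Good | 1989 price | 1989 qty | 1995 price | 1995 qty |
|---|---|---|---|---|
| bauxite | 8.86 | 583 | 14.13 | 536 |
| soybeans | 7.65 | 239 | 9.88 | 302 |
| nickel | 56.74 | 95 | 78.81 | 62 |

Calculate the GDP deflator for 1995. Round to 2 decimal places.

146.01

Nominal GDP 1995 = 14.13·536 + 9.88·302 + 78.81·62 = 15443.66.
Real GDP 1995 (at 1989 prices) = 8.86·536 + 7.65·302 + 56.74·62 = 10577.14.
Deflator = Nominal/Real × 100 = 15443.66/10577.14 × 100 = 146.010.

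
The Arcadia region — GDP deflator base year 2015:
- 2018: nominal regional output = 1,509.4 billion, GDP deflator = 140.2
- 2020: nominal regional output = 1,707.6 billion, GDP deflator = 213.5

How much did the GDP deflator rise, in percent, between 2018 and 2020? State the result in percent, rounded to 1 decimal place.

Price-level change = 213.5 / 140.2 − 1 = 0.5228.

52.3%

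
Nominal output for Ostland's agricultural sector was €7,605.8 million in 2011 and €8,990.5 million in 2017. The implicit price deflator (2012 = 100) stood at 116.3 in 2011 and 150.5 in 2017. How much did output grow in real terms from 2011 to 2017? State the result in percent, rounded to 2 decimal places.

Deflate each year: 2011 → 7605.8/1.163 = 6539.81; 2017 → 8990.5/1.505 = 5973.75.
So real output changed by 5973.75/6539.81 − 1 = -0.0866, i.e. -8.66%.

-8.66%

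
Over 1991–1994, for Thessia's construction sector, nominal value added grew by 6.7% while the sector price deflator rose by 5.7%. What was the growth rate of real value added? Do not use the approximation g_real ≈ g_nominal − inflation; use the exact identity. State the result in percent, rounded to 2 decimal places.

0.95%

(1 + g_nom) = (1 + g_real)(1 + π), so g_real = 1.0670 / 1.0570 − 1 = 0.00946.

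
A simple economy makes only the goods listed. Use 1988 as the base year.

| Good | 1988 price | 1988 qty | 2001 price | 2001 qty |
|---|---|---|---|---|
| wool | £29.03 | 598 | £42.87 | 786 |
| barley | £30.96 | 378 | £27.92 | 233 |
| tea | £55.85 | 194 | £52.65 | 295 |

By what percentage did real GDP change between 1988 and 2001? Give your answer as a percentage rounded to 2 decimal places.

16.57%

Real GDP 1988 = Nominal GDP 1988 = 29.03·598 + 30.96·378 + 55.85·194 = 39897.72.
Real GDP 2001 (at 1988 prices) = 29.03·786 + 30.96·233 + 55.85·295 = 46507.01.
Real growth = 46507.01/39897.72 − 1 = 0.1657.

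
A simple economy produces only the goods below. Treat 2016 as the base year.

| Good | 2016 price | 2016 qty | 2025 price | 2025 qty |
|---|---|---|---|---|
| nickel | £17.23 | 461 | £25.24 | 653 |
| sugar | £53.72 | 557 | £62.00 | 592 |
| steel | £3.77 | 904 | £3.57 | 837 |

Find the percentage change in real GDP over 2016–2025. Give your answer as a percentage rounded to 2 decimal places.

11.96%

Real GDP 2016 = Nominal GDP 2016 = 17.23·461 + 53.72·557 + 3.77·904 = 41273.15.
Real GDP 2025 (at 2016 prices) = 17.23·653 + 53.72·592 + 3.77·837 = 46208.92.
Real growth = 46208.92/41273.15 − 1 = 0.1196.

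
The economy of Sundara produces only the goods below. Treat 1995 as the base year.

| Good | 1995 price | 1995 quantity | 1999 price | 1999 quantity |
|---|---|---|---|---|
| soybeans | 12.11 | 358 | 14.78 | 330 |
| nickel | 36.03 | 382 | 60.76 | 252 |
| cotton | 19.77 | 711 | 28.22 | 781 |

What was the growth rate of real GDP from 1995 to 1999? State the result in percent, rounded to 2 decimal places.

Real GDP 1995 = Nominal GDP 1995 = 12.11·358 + 36.03·382 + 19.77·711 = 32155.31.
Real GDP 1999 (at 1995 prices) = 12.11·330 + 36.03·252 + 19.77·781 = 28516.23.
Real growth = 28516.23/32155.31 − 1 = -0.1132.

-11.32%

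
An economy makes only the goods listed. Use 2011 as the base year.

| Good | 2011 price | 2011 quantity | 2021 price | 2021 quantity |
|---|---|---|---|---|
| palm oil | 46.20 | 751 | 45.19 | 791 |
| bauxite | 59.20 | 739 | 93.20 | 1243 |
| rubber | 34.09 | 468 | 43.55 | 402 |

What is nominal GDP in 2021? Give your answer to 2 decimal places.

Nominal GDP 2021 = Σ (p_2021 × q_2021) = 45.19·791 + 93.20·1243 + 43.55·402 = 169099.99.

169099.99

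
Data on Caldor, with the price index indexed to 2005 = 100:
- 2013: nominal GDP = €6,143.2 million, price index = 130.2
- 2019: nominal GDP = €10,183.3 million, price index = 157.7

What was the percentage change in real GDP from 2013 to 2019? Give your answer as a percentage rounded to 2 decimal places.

36.86%

Real GDP 2013 = 6143.2 / 1.302 = 4718.28.
Real GDP 2019 = 10183.3 / 1.577 = 6457.39.
Real growth = 6457.39 / 4718.28 − 1 = 0.3686.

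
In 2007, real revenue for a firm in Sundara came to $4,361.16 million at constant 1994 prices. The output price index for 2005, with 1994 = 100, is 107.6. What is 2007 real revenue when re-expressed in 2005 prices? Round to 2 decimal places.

$4,692.61 million

Real revenue in 2005 prices = Real revenue in 1994 prices × (P_2005/P_1994) = 4361.16 × 1.076 = 4692.61.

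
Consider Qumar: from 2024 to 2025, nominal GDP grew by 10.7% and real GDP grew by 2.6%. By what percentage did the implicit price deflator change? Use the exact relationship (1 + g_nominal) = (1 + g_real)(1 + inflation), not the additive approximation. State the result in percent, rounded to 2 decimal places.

7.89%

(1 + g_nom) = (1 + g_real)(1 + π), so π = 1.1070 / 1.0260 − 1 = 0.07895.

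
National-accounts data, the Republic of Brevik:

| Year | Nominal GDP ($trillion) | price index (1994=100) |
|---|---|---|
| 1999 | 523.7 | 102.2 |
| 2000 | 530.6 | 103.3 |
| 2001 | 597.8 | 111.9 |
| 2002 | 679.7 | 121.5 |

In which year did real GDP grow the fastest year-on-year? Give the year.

2002

2000: real = 530.6/1.033 = 513.65; growth vs 1999 (512.43) = 0.24%.
2001: real = 597.8/1.119 = 534.23; growth vs 2000 (513.65) = 4.01%.
2002: real = 679.7/1.215 = 559.42; growth vs 2001 (534.23) = 4.72%.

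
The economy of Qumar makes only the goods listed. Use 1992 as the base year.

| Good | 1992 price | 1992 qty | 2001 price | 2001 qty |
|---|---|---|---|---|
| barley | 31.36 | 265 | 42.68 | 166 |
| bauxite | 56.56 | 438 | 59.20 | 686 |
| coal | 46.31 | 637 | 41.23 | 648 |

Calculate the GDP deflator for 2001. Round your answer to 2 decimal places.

Nominal GDP 2001 = 42.68·166 + 59.20·686 + 41.23·648 = 74413.12.
Real GDP 2001 (at 1992 prices) = 31.36·166 + 56.56·686 + 46.31·648 = 74014.80.
Deflator = Nominal/Real × 100 = 74413.12/74014.80 × 100 = 100.538.

100.54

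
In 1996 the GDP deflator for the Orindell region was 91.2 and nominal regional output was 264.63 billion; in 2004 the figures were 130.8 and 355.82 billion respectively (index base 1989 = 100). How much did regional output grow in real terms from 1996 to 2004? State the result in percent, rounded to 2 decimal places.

Deflate each year: 1996 → 264.63/0.912 = 290.16; 2004 → 355.82/1.308 = 272.03.
So real regional output changed by 272.03/290.16 − 1 = -0.0625, i.e. -6.25%.

-6.25%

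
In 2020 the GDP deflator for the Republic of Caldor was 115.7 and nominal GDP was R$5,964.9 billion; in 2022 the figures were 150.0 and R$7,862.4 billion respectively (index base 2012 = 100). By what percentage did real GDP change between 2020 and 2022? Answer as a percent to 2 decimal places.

Deflate each year: 2020 → 5964.9/1.157 = 5155.49; 2022 → 7862.4/1.500 = 5241.60.
So real GDP changed by 5241.60/5155.49 − 1 = 0.0167, i.e. 1.67%.

1.67%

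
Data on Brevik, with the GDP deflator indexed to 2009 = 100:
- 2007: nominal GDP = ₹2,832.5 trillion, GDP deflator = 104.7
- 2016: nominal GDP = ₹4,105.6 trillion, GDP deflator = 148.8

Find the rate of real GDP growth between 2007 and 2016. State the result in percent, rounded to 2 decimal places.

Deflate each year: 2007 → 2832.5/1.047 = 2705.35; 2016 → 4105.6/1.488 = 2759.14.
So real GDP changed by 2759.14/2705.35 − 1 = 0.0199, i.e. 1.99%.

1.99%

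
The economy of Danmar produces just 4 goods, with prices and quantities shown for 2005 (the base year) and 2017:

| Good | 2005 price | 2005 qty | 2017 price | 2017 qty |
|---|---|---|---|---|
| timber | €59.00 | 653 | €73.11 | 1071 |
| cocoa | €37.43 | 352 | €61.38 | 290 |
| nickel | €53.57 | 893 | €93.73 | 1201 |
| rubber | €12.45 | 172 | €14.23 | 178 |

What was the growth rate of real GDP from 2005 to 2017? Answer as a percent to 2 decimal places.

38.27%

Real GDP 2005 = Nominal GDP 2005 = 59.00·653 + 37.43·352 + 53.57·893 + 12.45·172 = 101681.77.
Real GDP 2017 (at 2005 prices) = 59.00·1071 + 37.43·290 + 53.57·1201 + 12.45·178 = 140597.37.
Real growth = 140597.37/101681.77 − 1 = 0.3827.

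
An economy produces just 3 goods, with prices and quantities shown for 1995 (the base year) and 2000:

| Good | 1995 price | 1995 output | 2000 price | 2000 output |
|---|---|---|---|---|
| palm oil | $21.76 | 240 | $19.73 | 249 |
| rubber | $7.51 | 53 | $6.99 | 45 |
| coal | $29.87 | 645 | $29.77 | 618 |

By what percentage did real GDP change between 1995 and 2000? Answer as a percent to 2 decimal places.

Real GDP 1995 = Nominal GDP 1995 = 21.76·240 + 7.51·53 + 29.87·645 = 24886.58.
Real GDP 2000 (at 1995 prices) = 21.76·249 + 7.51·45 + 29.87·618 = 24215.85.
Real growth = 24215.85/24886.58 − 1 = -0.0270.

-2.70%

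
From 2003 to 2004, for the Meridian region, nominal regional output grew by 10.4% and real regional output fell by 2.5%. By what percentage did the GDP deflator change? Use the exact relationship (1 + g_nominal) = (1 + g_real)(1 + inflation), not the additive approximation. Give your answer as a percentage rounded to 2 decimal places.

(1 + g_nom) = (1 + g_real)(1 + π), so π = 1.1040 / 0.9750 − 1 = 0.13231.

13.23%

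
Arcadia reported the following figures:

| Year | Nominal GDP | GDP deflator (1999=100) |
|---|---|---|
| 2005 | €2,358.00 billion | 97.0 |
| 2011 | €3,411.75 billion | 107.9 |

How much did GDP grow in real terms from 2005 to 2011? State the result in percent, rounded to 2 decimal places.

30.07%

Deflate each year: 2005 → 2358.00/0.970 = 2430.93; 2011 → 3411.75/1.079 = 3161.96.
So real GDP changed by 3161.96/2430.93 − 1 = 0.3007, i.e. 30.07%.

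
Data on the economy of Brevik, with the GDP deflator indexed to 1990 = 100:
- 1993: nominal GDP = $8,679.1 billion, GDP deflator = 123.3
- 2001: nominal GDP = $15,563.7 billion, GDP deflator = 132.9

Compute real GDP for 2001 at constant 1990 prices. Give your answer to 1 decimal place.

$11,710.8 billion

Real GDP = Nominal / (GDP deflator/100) = 15563.7 / 1.329 = 11710.84.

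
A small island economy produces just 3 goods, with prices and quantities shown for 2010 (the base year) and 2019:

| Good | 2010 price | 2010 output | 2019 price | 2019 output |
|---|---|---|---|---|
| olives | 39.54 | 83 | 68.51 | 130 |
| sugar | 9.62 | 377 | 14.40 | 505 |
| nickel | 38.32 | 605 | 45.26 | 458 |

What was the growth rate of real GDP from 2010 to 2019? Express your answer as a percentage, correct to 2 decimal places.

Real GDP 2010 = Nominal GDP 2010 = 39.54·83 + 9.62·377 + 38.32·605 = 30092.16.
Real GDP 2019 (at 2010 prices) = 39.54·130 + 9.62·505 + 38.32·458 = 27548.86.
Real growth = 27548.86/30092.16 − 1 = -0.0845.

-8.45%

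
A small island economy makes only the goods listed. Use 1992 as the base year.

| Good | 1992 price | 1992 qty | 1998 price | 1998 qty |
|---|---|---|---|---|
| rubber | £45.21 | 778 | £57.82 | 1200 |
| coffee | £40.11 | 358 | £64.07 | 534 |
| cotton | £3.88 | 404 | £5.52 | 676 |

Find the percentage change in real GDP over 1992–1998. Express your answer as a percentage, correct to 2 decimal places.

Real GDP 1992 = Nominal GDP 1992 = 45.21·778 + 40.11·358 + 3.88·404 = 51100.28.
Real GDP 1998 (at 1992 prices) = 45.21·1200 + 40.11·534 + 3.88·676 = 78293.62.
Real growth = 78293.62/51100.28 − 1 = 0.5322.

53.22%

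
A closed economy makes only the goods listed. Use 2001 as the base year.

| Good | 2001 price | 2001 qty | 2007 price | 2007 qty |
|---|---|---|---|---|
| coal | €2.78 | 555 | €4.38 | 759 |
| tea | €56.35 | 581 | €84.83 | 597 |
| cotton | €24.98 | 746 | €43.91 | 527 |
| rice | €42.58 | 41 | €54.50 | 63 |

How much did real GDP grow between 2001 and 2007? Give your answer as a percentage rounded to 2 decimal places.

-5.61%

Real GDP 2001 = Nominal GDP 2001 = 2.78·555 + 56.35·581 + 24.98·746 + 42.58·41 = 54663.11.
Real GDP 2007 (at 2001 prices) = 2.78·759 + 56.35·597 + 24.98·527 + 42.58·63 = 51597.97.
Real growth = 51597.97/54663.11 − 1 = -0.0561.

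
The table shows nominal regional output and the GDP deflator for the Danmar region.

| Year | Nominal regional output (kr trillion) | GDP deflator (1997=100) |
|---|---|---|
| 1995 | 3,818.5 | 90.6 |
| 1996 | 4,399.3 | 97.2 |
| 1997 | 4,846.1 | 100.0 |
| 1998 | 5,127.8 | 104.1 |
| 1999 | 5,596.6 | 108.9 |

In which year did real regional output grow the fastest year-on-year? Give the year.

1996

1996: real = 4399.3/0.972 = 4526.03; growth vs 1995 (4214.68) = 7.39%.
1997: real = 4846.1/1.000 = 4846.10; growth vs 1996 (4526.03) = 7.07%.
1998: real = 5127.8/1.041 = 4925.84; growth vs 1997 (4846.10) = 1.65%.
1999: real = 5596.6/1.089 = 5139.21; growth vs 1998 (4925.84) = 4.33%.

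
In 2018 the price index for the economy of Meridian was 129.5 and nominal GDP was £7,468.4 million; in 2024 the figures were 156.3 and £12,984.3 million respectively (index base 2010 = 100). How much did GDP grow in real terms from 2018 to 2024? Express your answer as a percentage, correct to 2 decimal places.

Real GDP 2018 = 7468.4 / 1.295 = 5767.10.
Real GDP 2024 = 12984.3 / 1.563 = 8307.29.
Real growth = 8307.29 / 5767.10 − 1 = 0.4405.

44.05%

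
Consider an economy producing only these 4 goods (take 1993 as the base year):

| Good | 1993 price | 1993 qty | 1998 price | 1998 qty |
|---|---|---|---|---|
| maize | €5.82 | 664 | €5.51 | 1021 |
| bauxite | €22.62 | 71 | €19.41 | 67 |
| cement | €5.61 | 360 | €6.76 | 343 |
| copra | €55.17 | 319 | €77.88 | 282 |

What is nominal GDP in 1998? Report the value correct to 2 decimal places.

€31207.02

Nominal GDP 1998 = Σ (p_1998 × q_1998) = 5.51·1021 + 19.41·67 + 6.76·343 + 77.88·282 = 31207.02.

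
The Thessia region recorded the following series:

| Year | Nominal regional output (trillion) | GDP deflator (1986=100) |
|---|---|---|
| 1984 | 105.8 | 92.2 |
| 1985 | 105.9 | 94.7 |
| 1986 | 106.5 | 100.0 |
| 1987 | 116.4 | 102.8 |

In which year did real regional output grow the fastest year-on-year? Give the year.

1985: real = 105.9/0.947 = 111.83; growth vs 1984 (114.75) = -2.54%.
1986: real = 106.5/1.000 = 106.50; growth vs 1985 (111.83) = -4.77%.
1987: real = 116.4/1.028 = 113.23; growth vs 1986 (106.50) = 6.32%.

1987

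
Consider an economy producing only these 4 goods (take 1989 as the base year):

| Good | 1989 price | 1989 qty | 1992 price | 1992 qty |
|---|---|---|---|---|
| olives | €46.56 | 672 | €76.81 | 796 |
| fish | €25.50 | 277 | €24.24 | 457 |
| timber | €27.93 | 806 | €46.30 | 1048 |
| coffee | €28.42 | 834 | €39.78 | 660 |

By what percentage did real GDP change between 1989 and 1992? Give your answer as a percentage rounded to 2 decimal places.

Real GDP 1989 = Nominal GDP 1989 = 46.56·672 + 25.50·277 + 27.93·806 + 28.42·834 = 84565.68.
Real GDP 1992 (at 1989 prices) = 46.56·796 + 25.50·457 + 27.93·1048 + 28.42·660 = 96743.10.
Real growth = 96743.10/84565.68 − 1 = 0.1440.

14.40%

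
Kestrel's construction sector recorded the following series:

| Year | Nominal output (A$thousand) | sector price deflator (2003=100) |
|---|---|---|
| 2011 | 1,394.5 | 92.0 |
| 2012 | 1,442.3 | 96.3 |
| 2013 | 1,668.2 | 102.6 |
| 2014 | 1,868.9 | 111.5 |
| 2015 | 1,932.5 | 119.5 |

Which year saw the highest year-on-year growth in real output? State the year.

2013

2012: real = 1442.3/0.963 = 1497.72; growth vs 2011 (1515.76) = -1.19%.
2013: real = 1668.2/1.026 = 1625.93; growth vs 2012 (1497.72) = 8.56%.
2014: real = 1868.9/1.115 = 1676.14; growth vs 2013 (1625.93) = 3.09%.
2015: real = 1932.5/1.195 = 1617.15; growth vs 2014 (1676.14) = -3.52%.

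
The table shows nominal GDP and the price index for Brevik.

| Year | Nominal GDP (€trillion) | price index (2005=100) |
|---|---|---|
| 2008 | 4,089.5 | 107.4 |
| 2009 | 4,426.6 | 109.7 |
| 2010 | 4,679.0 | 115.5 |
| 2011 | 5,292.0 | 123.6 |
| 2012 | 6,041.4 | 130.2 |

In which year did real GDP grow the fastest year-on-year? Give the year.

2012

2009: real = 4426.6/1.097 = 4035.19; growth vs 2008 (3807.73) = 5.97%.
2010: real = 4679.0/1.155 = 4051.08; growth vs 2009 (4035.19) = 0.39%.
2011: real = 5292.0/1.236 = 4281.55; growth vs 2010 (4051.08) = 5.69%.
2012: real = 6041.4/1.302 = 4640.09; growth vs 2011 (4281.55) = 8.37%.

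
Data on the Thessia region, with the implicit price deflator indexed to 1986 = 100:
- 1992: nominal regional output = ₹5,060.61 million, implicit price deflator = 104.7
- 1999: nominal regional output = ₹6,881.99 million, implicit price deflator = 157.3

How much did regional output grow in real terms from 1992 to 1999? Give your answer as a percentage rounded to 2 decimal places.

-9.48%

Deflate each year: 1992 → 5060.61/1.047 = 4833.44; 1999 → 6881.99/1.573 = 4375.07.
So real regional output changed by 4375.07/4833.44 − 1 = -0.0948, i.e. -9.48%.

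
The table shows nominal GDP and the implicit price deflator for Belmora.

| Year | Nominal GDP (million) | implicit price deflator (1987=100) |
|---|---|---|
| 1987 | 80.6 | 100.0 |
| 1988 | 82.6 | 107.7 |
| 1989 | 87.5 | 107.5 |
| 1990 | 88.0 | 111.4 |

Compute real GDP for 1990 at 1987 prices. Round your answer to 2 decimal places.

Real GDP 1990 = 88.0 / 1.114 = 78.99.

78.99 million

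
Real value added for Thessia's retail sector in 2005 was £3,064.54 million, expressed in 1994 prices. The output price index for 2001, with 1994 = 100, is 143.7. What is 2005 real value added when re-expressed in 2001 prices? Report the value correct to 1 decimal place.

Real value added in 2001 prices = Real value added in 1994 prices × (P_2001/P_1994) = 3064.54 × 1.437 = 4403.74.

£4,403.7 million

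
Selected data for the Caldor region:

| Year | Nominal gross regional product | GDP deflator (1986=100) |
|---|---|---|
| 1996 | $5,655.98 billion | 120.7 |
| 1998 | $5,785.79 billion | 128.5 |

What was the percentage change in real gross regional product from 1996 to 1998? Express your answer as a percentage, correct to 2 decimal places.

Deflate each year: 1996 → 5655.98/1.207 = 4685.98; 1998 → 5785.79/1.285 = 4502.56.
So real gross regional product changed by 4502.56/4685.98 − 1 = -0.0391, i.e. -3.91%.

-3.91%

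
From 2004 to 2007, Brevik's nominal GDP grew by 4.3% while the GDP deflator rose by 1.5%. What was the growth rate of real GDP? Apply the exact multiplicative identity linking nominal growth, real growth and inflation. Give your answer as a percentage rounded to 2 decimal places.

(1 + g_nom) = (1 + g_real)(1 + π), so g_real = 1.0430 / 1.0150 − 1 = 0.02759.

2.76%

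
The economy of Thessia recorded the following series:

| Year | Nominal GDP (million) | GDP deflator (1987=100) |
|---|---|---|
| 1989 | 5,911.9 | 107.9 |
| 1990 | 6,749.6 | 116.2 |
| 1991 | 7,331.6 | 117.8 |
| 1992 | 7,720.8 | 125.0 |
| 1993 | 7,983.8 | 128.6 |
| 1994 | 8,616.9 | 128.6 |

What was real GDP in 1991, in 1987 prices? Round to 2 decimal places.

Real GDP 1991 = 7331.6 / 1.178 = 6223.77.

6,223.77 million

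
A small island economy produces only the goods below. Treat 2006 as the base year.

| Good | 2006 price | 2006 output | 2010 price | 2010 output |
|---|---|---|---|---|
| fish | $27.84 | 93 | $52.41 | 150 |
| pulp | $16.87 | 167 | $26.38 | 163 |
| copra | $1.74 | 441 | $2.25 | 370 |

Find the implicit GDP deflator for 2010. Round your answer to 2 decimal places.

171.66

Nominal GDP 2010 = 52.41·150 + 26.38·163 + 2.25·370 = 12993.94.
Real GDP 2010 (at 2006 prices) = 27.84·150 + 16.87·163 + 1.74·370 = 7569.61.
Deflator = Nominal/Real × 100 = 12993.94/7569.61 × 100 = 171.659.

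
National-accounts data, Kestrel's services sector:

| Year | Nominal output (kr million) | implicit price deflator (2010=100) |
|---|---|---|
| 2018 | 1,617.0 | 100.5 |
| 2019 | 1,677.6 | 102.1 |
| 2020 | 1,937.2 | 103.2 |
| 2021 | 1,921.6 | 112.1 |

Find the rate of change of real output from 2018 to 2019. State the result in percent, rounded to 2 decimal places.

2.12%

Real output 2018 = 1617.0/1.005 = 1608.96.
Real output 2019 = 1677.6/1.021 = 1643.10.
Change = 1643.10/1608.96 − 1 = 0.0212.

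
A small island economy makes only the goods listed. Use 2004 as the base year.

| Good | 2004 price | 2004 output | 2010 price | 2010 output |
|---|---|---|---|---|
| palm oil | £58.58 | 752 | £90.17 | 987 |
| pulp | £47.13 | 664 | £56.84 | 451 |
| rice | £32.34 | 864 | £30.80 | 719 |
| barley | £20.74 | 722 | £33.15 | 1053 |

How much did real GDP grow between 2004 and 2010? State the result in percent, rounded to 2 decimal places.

Real GDP 2004 = Nominal GDP 2004 = 58.58·752 + 47.13·664 + 32.34·864 + 20.74·722 = 118262.52.
Real GDP 2010 (at 2004 prices) = 58.58·987 + 47.13·451 + 32.34·719 + 20.74·1053 = 124165.77.
Real growth = 124165.77/118262.52 − 1 = 0.0499.

4.99%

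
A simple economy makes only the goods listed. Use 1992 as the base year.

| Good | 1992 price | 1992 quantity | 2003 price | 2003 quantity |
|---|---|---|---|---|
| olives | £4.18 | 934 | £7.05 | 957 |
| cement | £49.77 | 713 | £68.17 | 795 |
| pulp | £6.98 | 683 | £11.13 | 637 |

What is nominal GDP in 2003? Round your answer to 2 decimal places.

Nominal GDP 2003 = Σ (p_2003 × q_2003) = 7.05·957 + 68.17·795 + 11.13·637 = 68031.81.

£68031.81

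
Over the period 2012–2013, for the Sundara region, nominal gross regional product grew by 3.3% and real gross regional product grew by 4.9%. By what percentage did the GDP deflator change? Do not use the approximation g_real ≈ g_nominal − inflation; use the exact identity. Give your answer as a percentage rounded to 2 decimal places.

(1 + g_nom) = (1 + g_real)(1 + π), so π = 1.0330 / 1.0490 − 1 = -0.01525.

-1.53%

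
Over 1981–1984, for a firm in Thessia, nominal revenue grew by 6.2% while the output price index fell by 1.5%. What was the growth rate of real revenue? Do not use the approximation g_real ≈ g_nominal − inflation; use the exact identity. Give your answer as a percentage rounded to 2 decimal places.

7.82%

(1 + g_nom) = (1 + g_real)(1 + π), so g_real = 1.0620 / 0.9850 − 1 = 0.07817.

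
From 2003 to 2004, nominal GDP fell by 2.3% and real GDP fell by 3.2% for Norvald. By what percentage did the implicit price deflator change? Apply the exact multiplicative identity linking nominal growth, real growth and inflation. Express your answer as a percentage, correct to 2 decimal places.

0.93%

(1 + g_nom) = (1 + g_real)(1 + π), so π = 0.9770 / 0.9680 − 1 = 0.00930.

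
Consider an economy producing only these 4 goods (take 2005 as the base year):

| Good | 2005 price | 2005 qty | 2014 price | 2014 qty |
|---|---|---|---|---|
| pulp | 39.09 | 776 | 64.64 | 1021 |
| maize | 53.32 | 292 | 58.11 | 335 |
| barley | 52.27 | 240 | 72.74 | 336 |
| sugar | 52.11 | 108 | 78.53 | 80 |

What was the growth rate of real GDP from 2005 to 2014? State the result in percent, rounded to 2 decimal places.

24.08%

Real GDP 2005 = Nominal GDP 2005 = 39.09·776 + 53.32·292 + 52.27·240 + 52.11·108 = 64075.96.
Real GDP 2014 (at 2005 prices) = 39.09·1021 + 53.32·335 + 52.27·336 + 52.11·80 = 79504.61.
Real growth = 79504.61/64075.96 − 1 = 0.2408.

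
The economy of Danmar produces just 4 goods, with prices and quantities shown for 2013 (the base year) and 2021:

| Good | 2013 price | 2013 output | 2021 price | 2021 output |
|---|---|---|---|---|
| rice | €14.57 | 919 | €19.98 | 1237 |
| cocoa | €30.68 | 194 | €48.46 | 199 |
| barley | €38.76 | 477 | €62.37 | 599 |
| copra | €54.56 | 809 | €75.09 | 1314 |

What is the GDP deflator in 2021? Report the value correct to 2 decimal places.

143.14

Nominal GDP 2021 = 19.98·1237 + 48.46·199 + 62.37·599 + 75.09·1314 = 170386.69.
Real GDP 2021 (at 2013 prices) = 14.57·1237 + 30.68·199 + 38.76·599 + 54.56·1314 = 119037.49.
Deflator = Nominal/Real × 100 = 170386.69/119037.49 × 100 = 143.137.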